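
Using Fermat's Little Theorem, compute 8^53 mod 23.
By Fermat: 8^{22} ≡ 1 (mod 23). 53 = 2×22 + 9. So 8^{53} ≡ 8^{9} ≡ 9 (mod 23)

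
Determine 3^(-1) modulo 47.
Since 47 is prime, by Fermat 3^(-1) ≡ 3^{45} ≡ 16 (mod 47). Verify: 3 × 16 = 48 ≡ 1 (mod 47)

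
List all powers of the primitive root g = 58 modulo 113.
58^1, 58^2, ..., 58^{112} mod 113: [58, 87, 74, 111, 110, 52, 78, 4, 6, 9, 70, 105, 101, 95, 86, 16, 24, 36, 54, 81, 65, 41, 5, 64, 96, 31, 103, 98, 34, 51, 20, 30, 45, 11, 73, 53, 23, 91, 80, 7, 67, 44, 66, 99, 92, 25, 94, 28, 42, 63, 38, 57, 29, 100, 37, 112, 55, 26, 39, 2, 3, 61, 35, 109, 107, 104, 43, 8, 12, 18, 27, 97, 89, 77, 59, 32, 48, 72, 108, 49, 17, 82, 10, 15, 79, 62, 93, 83, 68, 102, 40, 60, 90, 22, 33, 106, 46, 69, 47, 14, 21, 88, 19, 85, 71, 50, 75, 56, 84, 13, 76, 1]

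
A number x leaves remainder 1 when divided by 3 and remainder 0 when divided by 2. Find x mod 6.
M = 3 × 2 = 6. M₁ = 2, y₁ ≡ 2 mod 3. M₂ = 3, y₂ ≡ 1 mod 2. x = 1×2×2 + 0×3×1 ≡ 4 mod 6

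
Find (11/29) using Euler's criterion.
(11/29) = 11^{14} mod 29 = -1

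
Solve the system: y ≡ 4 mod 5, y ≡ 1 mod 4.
M = 5 × 4 = 20. M₁ = 4, y₁ ≡ 4 mod 5. M₂ = 5, y₂ ≡ 1 mod 4. y = 4×4×4 + 1×5×1 ≡ 9 mod 20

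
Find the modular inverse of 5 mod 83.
Since 83 is prime, by Fermat 5^(-1) ≡ 5^{81} ≡ 50 mod 83. Verify: 5 × 50 = 250 ≡ 1 mod 83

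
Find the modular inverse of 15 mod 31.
Since 31 is prime, by Fermat 15^(-1) ≡ 15^{29} ≡ 29 (mod 31). Verify: 15 × 29 = 435 ≡ 1 (mod 31)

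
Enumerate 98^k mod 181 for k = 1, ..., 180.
98^1, 98^2, ..., 98^{180} mod 181: [98, 11, 173, 121, 93, 64, 118, 161, 31, 142, 160, 114, 131, 168, 174, 38, 104, 56, 58, 73, 95, 79, 140, 145, 92, 147, 107, 169, 91, 49, 96, 177, 151, 137, 32, 59, 171, 106, 71, 80, 57, 156, 84, 87, 19, 52, 28, 29, 127, 138, 130, 70, 163, 46, 164, 144, 175, 136, 115, 48, 179, 166, 159, 16, 120, 176, 53, 126, 40, 119, 78, 42, 134, 100, 26, 14, 105, 154, 69, 65, 35, 172, 23, 82, 72, 178, 68, 148, 24, 180, 83, 170, 8, 60, 88, 117, 63, 20, 150, 39, 21, 67, 50, 13, 7, 143, 77, 125, 123, 108, 86, 102, 41, 36, 89, 34, 74, 12, 90, 132, 85, 4, 30, 44, 149, 122, 10, 75, 110, 101, 124, 25, 97, 94, 162, 129, 153, 152, 54, 43, 51, 111, 18, 135, 17, 37, 6, 45, 66, 133, 2, 15, 22, 165, 61, 5, 128, 55, 141, 62, 103, 139, 47, 81, 155, 167, 76, 27, 112, 116, 146, 9, 158, 99, 109, 3, 113, 33, 157, 1]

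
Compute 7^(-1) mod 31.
Since 31 is prime, by Fermat 7^(-1) ≡ 7^{29} ≡ 9 mod 31. Verify: 7 × 9 = 63 ≡ 1 mod 31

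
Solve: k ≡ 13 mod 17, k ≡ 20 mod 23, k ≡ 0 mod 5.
M = 17 × 23 × 5 = 1955. M₁ = 115, y₁ ≡ 4 mod 17. M₂ = 85, y₂ ≡ 13 mod 23. M₃ = 391, y₃ ≡ 1 mod 5. k = 13×115×4 + 20×85×13 + 0×391×1 ≡ 710 mod 1955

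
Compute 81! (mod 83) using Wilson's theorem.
(82)! = (81)! × (82) ≡ -1 (mod 83). So (81)! ≡ -1 × (82)^(-1) ≡ (-1)×(-1) = 1 (mod 83)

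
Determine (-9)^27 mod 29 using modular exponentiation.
By repeated squaring mod 29: (-9)^{1}≡20, (-9)^{2}≡23, (-9)^{4}≡7, (-9)^{8}≡20, (-9)^{16}≡23. Then (-9)^{27} = (-9)^{16+8+2+1} ≡ 23 × 20 × 23 × 20 ≡ 16 mod 29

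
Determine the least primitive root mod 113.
g = 3. Powers: [3, 9, 27, 81, 17, 51, ...] generates all 112 non-zero residues.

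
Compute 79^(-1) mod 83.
Since 83 is prime, by Fermat 79^(-1) ≡ 79^{81} ≡ 62 mod 83. Verify: 79 × 62 = 4898 ≡ 1 mod 83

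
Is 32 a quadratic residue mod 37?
By Euler's criterion: 32^{18} ≡ 36 (mod 37). Since this equals -1 (≡ 36), 32 is not a QR.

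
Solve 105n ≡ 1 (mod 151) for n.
Since 151 is prime, by Fermat 105^(-1) ≡ 105^{149} ≡ 128 (mod 151). Verify: 105 × 128 = 13440 ≡ 1 (mod 151)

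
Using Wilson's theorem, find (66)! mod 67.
By Wilson's theorem, (66)! ≡ -1 ≡ 66 (mod 67)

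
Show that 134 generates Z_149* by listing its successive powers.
134^1, 134^2, ..., 134^{148} mod 149: [134, 76, 52, 114, 78, 22, 117, 33, 101, 124, 77, 37, 41, 130, 136, 46, 55, 69, 8, 29, 12, 118, 18, 28, 27, 42, 115, 63, 98, 20, 147, 30, 146, 45, 70, 142, 105, 64, 83, 96, 50, 144, 75, 67, 38, 26, 57, 39, 11, 133, 91, 125, 62, 113, 93, 95, 65, 68, 23, 102, 109, 4, 89, 6, 59, 9, 14, 88, 21, 132, 106, 49, 10, 148, 15, 73, 97, 35, 71, 127, 32, 116, 48, 25, 72, 112, 108, 19, 13, 103, 94, 80, 141, 120, 137, 31, 131, 121, 122, 107, 34, 86, 51, 129, 2, 119, 3, 104, 79, 7, 44, 85, 66, 53, 99, 5, 74, 82, 111, 123, 92, 110, 138, 16, 58, 24, 87, 36, 56, 54, 84, 81, 126, 47, 40, 145, 60, 143, 90, 140, 135, 61, 128, 17, 43, 100, 139, 1]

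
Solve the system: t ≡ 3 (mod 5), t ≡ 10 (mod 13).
M = 5 × 13 = 65. M₁ = 13, y₁ ≡ 2 (mod 5). M₂ = 5, y₂ ≡ 8 (mod 13). t = 3×13×2 + 10×5×8 ≡ 23 (mod 65)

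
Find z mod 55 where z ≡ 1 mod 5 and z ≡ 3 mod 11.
M = 5 × 11 = 55. M₁ = 11, y₁ ≡ 1 mod 5. M₂ = 5, y₂ ≡ 9 mod 11. z = 1×11×1 + 3×5×9 ≡ 36 mod 55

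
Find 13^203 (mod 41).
Using Fermat: 13^{40} ≡ 1 (mod 41). 203 ≡ 3 (mod 40). So 13^{203} ≡ 13^{3} ≡ 24 (mod 41)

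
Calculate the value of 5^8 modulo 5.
By repeated squaring mod 5: 5^{1}≡0, 5^{2}≡0, 5^{4}≡0, 5^{8}≡0. So 5^{8} ≡ 0 mod 5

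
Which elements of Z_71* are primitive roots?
There are φ(70) = 24 primitive roots mod 71: {7, 11, 13, 21, 22, 28, 31, 33, 35, 42, 44, 47, 52, 53, 55, 56, 59, 61, 62, 63, 65, 67, 68, 69}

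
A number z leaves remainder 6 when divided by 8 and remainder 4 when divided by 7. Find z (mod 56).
M = 8 × 7 = 56. M₁ = 7, y₁ ≡ 7 (mod 8). M₂ = 8, y₂ ≡ 1 (mod 7). z = 6×7×7 + 4×8×1 ≡ 46 (mod 56)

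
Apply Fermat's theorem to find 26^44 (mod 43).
By Fermat: 26^{42} ≡ 1 (mod 43). So 26^{44} = 26^{42} · 26^{2} ≡ 26^{2} ≡ 31 (mod 43)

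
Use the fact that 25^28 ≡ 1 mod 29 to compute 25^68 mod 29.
By Fermat: 25^{28} ≡ 1 mod 29. 68 = 2×28 + 12. So 25^{68} ≡ 25^{12} ≡ 20 mod 29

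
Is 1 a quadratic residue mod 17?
By Euler's criterion: 1^{8} ≡ 1 (mod 17). Since this equals 1, 1 is a QR.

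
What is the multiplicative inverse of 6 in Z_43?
Since 43 is prime, by Fermat 6^(-1) ≡ 6^{41} ≡ 36 (mod 43). Verify: 6 × 36 = 216 ≡ 1 (mod 43)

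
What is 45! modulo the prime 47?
(46)! = (45)! × (46) ≡ -1 (mod 47). So (45)! ≡ -1 × (46)^(-1) ≡ (-1)×(-1) = 1 (mod 47)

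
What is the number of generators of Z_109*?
There are φ(109-1) = φ(108) = 36 primitive roots modulo 109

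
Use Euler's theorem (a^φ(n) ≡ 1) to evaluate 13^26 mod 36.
By Euler: 13^{12} ≡ 1 (mod 36) since gcd(13, 36) = 1. 26 = 2×12 + 2. So 13^{26} ≡ 13^{2} ≡ 25 (mod 36)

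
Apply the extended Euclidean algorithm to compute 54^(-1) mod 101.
Extended GCD: 54(-43) + 101(23) = 1. So 54^(-1) ≡ -43 ≡ 58 (mod 101). Verify: 54 × 58 = 3132 ≡ 1 (mod 101)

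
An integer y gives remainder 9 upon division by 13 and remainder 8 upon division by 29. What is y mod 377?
M = 13 × 29 = 377. M₁ = 29, y₁ ≡ 9 mod 13. M₂ = 13, y₂ ≡ 9 mod 29. y = 9×29×9 + 8×13×9 ≡ 269 mod 377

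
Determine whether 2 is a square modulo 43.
By Euler's criterion: 2^{21} ≡ 42 (mod 43). Since this equals -1 (≡ 42), 2 is not a QR.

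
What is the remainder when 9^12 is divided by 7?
Using Fermat: 9^{6} ≡ 1 (mod 7). 12 ≡ 0 (mod 6). So 9^{12} ≡ 9^{0} ≡ 1 (mod 7)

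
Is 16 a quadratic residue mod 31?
By Euler's criterion: 16^{15} ≡ 1 (mod 31). Since this equals 1, 16 is a QR.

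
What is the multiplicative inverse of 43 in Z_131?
Since 131 is prime, by Fermat 43^(-1) ≡ 43^{129} ≡ 64 mod 131. Verify: 43 × 64 = 2752 ≡ 1 mod 131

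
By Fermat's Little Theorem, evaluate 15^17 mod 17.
By Fermat: 15^{16} ≡ 1 (mod 17). So 15^{17} = 15^{16} · 15^{1} ≡ 15^{1} ≡ 15 (mod 17)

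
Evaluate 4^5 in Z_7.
By repeated squaring (mod 7): 4^{1}≡4, 4^{2}≡2, 4^{4}≡4. Then 4^{5} = 4^{4+1} ≡ 4 × 4 ≡ 2 (mod 7)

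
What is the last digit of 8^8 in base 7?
Using Fermat: 8^{6} ≡ 1 (mod 7). 8 ≡ 2 (mod 6). So 8^{8} ≡ 8^{2} ≡ 1 (mod 7)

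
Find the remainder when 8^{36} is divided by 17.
By Fermat: 8^{16} ≡ 1 (mod 17). 36 = 2×16 + 4. So 8^{36} ≡ 8^{4} ≡ 16 (mod 17)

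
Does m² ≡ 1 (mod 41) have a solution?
By Euler's criterion: 1^{20} ≡ 1 (mod 41). Since this equals 1, 1 is a QR.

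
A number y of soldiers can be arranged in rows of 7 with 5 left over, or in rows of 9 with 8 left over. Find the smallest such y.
M = 7 × 9 = 63. M₁ = 9, y₁ ≡ 4 mod 7. M₂ = 7, y₂ ≡ 4 mod 9. y = 5×9×4 + 8×7×4 ≡ 26 mod 63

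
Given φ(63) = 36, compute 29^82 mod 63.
By Euler: 29^{36} ≡ 1 (mod 63) since gcd(29, 63) = 1. 82 = 2×36 + 10. So 29^{82} ≡ 29^{10} ≡ 43 (mod 63)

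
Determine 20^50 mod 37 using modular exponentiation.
Using Fermat: 20^{36} ≡ 1 mod 37. 50 ≡ 14 mod 36. So 20^{50} ≡ 20^{14} ≡ 3 mod 37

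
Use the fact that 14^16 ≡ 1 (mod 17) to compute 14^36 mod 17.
By Fermat: 14^{16} ≡ 1 (mod 17). 36 = 2×16 + 4. So 14^{36} ≡ 14^{4} ≡ 13 (mod 17)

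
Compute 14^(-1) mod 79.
Since 79 is prime, by Fermat 14^(-1) ≡ 14^{77} ≡ 17 mod 79. Verify: 14 × 17 = 238 ≡ 1 mod 79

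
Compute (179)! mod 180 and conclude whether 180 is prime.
(179)! mod 180 = 0. Since 0 ≢ -1 mod 180, 180 is not prime.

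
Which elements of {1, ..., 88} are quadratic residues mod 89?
QRs mod 89: {1, 2, 4, 5, 8, 9, 10, 11, 16, 17, 18, 20, 21, 22, 25, 32, 34, 36, 39, 40, 42, 44, 45, 47, 49, 50, 53, 55, 57, 64, 67, 68, 69, 71, 72, 73, 78, 79, 80, 81, 84, 85, 87, 88}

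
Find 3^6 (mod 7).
Using Fermat: 3^{6} ≡ 1 (mod 7). 6 ≡ 0 (mod 6). So 3^{6} ≡ 3^{0} ≡ 1 (mod 7)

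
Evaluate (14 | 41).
(14/41) = 14^{20} mod 41 = -1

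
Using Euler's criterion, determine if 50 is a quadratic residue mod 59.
By Euler's criterion: 50^{29} ≡ 58 (mod 59). Since this equals -1 (≡ 58), 50 is not a QR.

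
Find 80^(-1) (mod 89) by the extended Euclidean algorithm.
Extended GCD: 80(-10) + 89(9) = 1. So 80^(-1) ≡ -10 ≡ 79 (mod 89). Verify: 80 × 79 = 6320 ≡ 1 (mod 89)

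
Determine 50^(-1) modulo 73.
Since 73 is prime, by Fermat 50^(-1) ≡ 50^{71} ≡ 19 mod 73. Verify: 50 × 19 = 950 ≡ 1 mod 73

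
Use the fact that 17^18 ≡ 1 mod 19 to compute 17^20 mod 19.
By Fermat: 17^{18} ≡ 1 mod 19. So 17^{20} = 17^{18} · 17^{2} ≡ 17^{2} ≡ 4 mod 19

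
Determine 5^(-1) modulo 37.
Since 37 is prime, by Fermat 5^(-1) ≡ 5^{35} ≡ 15 (mod 37). Verify: 5 × 15 = 75 ≡ 1 (mod 37)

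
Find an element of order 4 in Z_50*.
7 has order 4 mod 50 since 7^{4} ≡ 1 mod 50 and no smaller power works.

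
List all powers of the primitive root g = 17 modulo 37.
17^1, 17^2, ..., 17^{36} mod 37: [17, 30, 29, 12, 19, 27, 15, 33, 6, 28, 32, 26, 35, 3, 14, 16, 13, 36, 20, 7, 8, 25, 18, 10, 22, 4, 31, 9, 5, 11, 2, 34, 23, 21, 24, 1]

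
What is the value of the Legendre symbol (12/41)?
(12/41) = 12^{20} mod 41 = -1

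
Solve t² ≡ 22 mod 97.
The square roots of 22 mod 97 are 33 and 64. Verify: 33² = 1089 ≡ 22 mod 97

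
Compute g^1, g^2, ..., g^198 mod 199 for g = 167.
167^1, 167^2, ..., 167^{198} mod 199: [167, 29, 67, 45, 152, 111, 30, 35, 74, 20, 156, 182, 146, 104, 55, 31, 3, 103, 87, 2, 135, 58, 134, 90, 105, 23, 60, 70, 148, 40, 113, 165, 93, 9, 110, 62, 6, 7, 174, 4, 71, 116, 69, 180, 11, 46, 120, 140, 97, 80, 27, 131, 186, 18, 21, 124, 12, 14, 149, 8, 142, 33, 138, 161, 22, 92, 41, 81, 194, 160, 54, 63, 173, 36, 42, 49, 24, 28, 99, 16, 85, 66, 77, 123, 44, 184, 82, 162, 189, 121, 108, 126, 147, 72, 84, 98, 48, 56, 198, 32, 170, 132, 154, 47, 88, 169, 164, 125, 179, 43, 17, 53, 95, 144, 168, 196, 96, 112, 197, 64, 141, 65, 109, 94, 176, 139, 129, 51, 159, 86, 34, 106, 190, 89, 137, 193, 192, 25, 195, 128, 83, 130, 19, 188, 153, 79, 59, 102, 119, 172, 68, 13, 181, 178, 75, 187, 185, 50, 191, 57, 166, 61, 38, 177, 107, 158, 118, 5, 39, 145, 136, 26, 163, 157, 150, 175, 171, 100, 183, 114, 133, 122, 76, 155, 15, 117, 37, 10, 78, 91, 73, 52, 127, 115, 101, 151, 143, 1]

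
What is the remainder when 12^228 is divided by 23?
Using Fermat: 12^{22} ≡ 1 mod 23. 228 ≡ 8 mod 22. So 12^{228} ≡ 12^{8} ≡ 8 mod 23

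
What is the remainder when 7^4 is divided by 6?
7^{4} = 2401 ≡ 1 mod 6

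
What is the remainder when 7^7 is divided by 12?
By repeated squaring mod 12: 7^{1}≡7, 7^{2}≡1, 7^{4}≡1. Then 7^{7} = 7^{4+2+1} ≡ 1 × 1 × 7 ≡ 7 mod 12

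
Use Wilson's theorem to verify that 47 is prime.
(46)! mod 47 = 46. Since this equals -1 mod 47, Wilson confirms 47 is prime.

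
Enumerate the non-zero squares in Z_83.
Squares in Z_83*: {1, 3, 4, 7, 9, 10, 11, 12, 16, 17, 21, 23, 25, 26, 27, 28, 29, 30, 31, 33, 36, 37, 38, 40, 41, 44, 48, 49, 51, 59, 61, 63, 64, 65, 68, 69, 70, 75, 77, 78, 81}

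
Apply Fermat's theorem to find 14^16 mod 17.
By Fermat's Little Theorem, 14^{16} ≡ 1 mod 17 since 17 is prime and gcd(14, 17) = 1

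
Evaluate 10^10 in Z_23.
By repeated squaring mod 23: 10^{1}≡10, 10^{2}≡8, 10^{4}≡18, 10^{8}≡2. Then 10^{10} = 10^{8+2} ≡ 2 × 8 ≡ 16 mod 23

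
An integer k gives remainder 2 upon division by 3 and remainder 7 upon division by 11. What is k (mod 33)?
M = 3 × 11 = 33. M₁ = 11, y₁ ≡ 2 (mod 3). M₂ = 3, y₂ ≡ 4 (mod 11). k = 2×11×2 + 7×3×4 ≡ 29 (mod 33)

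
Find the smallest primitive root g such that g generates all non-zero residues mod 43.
g = 3. For each prime q|42: 3^{21}≡42, 3^{14}≡36, 3^{6}≡41, none ≡ 1, so ord_43(3) = 42 and 3 is a primitive root.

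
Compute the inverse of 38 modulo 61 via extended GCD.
Extended GCD: 38(-8) + 61(5) = 1. So 38^(-1) ≡ -8 ≡ 53 mod 61. Verify: 38 × 53 = 2014 ≡ 1 mod 61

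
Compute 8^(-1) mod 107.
Since 107 is prime, by Fermat 8^(-1) ≡ 8^{105} ≡ 67 mod 107. Verify: 8 × 67 = 536 ≡ 1 mod 107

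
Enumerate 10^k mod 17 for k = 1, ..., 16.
10^1, 10^2, ..., 10^{16} mod 17: [10, 15, 14, 4, 6, 9, 5, 16, 7, 2, 3, 13, 11, 8, 12, 1]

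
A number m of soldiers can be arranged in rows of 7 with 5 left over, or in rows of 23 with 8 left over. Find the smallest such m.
M = 7 × 23 = 161. M₁ = 23, y₁ ≡ 4 mod 7. M₂ = 7, y₂ ≡ 10 mod 23. m = 5×23×4 + 8×7×10 ≡ 54 mod 161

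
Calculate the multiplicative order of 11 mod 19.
Powers of 11 mod 19: 11^1≡11, 11^2≡7, 11^3≡1. So the order of 11 is 3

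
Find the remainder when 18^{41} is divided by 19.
By Fermat: 18^{18} ≡ 1 mod 19. 41 = 2×18 + 5. So 18^{41} ≡ 18^{5} ≡ 18 mod 19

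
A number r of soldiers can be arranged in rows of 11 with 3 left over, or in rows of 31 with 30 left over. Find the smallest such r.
M = 11 × 31 = 341. M₁ = 31, y₁ ≡ 5 (mod 11). M₂ = 11, y₂ ≡ 17 (mod 31). r = 3×31×5 + 30×11×17 ≡ 278 (mod 341)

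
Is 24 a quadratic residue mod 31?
By Euler's criterion: 24^{15} ≡ 30 mod 31. Since this equals -1 (≡ 30), 24 is not a QR.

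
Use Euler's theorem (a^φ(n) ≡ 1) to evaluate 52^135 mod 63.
By Euler: 52^{36} ≡ 1 (mod 63) since gcd(52, 63) = 1. 135 = 3×36 + 27. So 52^{135} ≡ 52^{27} ≡ 55 (mod 63)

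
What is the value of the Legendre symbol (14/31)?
(14/31) = 14^{15} mod 31 = 1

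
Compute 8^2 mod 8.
8^{2} = 64 ≡ 0 mod 8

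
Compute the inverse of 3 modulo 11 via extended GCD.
Extended GCD: 3(4) + 11(-1) = 1. So 3^(-1) ≡ 4 (mod 11). Verify: 3 × 4 = 12 ≡ 1 (mod 11)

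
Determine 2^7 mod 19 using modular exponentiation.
By repeated squaring mod 19: 2^{1}≡2, 2^{2}≡4, 2^{4}≡16. Then 2^{7} = 2^{4+2+1} ≡ 16 × 4 × 2 ≡ 14 mod 19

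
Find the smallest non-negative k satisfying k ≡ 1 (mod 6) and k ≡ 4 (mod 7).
M = 6 × 7 = 42. M₁ = 7, y₁ ≡ 1 (mod 6). M₂ = 6, y₂ ≡ 6 (mod 7). k = 1×7×1 + 4×6×6 ≡ 25 (mod 42)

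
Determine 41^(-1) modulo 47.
Since 47 is prime, by Fermat 41^(-1) ≡ 41^{45} ≡ 39 mod 47. Verify: 41 × 39 = 1599 ≡ 1 mod 47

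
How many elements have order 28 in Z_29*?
Number of primitive roots mod 29 = φ(p-1) = φ(28) = 12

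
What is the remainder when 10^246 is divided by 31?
Using Fermat: 10^{30} ≡ 1 (mod 31). 246 ≡ 6 (mod 30). So 10^{246} ≡ 10^{6} ≡ 2 (mod 31)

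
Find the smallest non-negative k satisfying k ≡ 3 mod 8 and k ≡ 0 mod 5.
M = 8 × 5 = 40. M₁ = 5, y₁ ≡ 5 mod 8. M₂ = 8, y₂ ≡ 2 mod 5. k = 3×5×5 + 0×8×2 ≡ 35 mod 40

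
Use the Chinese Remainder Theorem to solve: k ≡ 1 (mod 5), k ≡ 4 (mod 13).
M = 5 × 13 = 65. M₁ = 13, y₁ ≡ 2 (mod 5). M₂ = 5, y₂ ≡ 8 (mod 13). k = 1×13×2 + 4×5×8 ≡ 56 (mod 65)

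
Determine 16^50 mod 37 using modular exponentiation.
Using Fermat: 16^{36} ≡ 1 (mod 37). 50 ≡ 14 (mod 36). So 16^{50} ≡ 16^{14} ≡ 33 (mod 37)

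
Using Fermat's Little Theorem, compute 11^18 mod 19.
By Fermat's Little Theorem, 11^{18} ≡ 1 (mod 19) since 19 is prime and gcd(11, 19) = 1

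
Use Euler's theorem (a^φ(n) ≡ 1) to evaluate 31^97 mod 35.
By Euler: 31^{24} ≡ 1 (mod 35) since gcd(31, 35) = 1. 97 = 4×24 + 1. So 31^{97} ≡ 31^{1} ≡ 31 (mod 35)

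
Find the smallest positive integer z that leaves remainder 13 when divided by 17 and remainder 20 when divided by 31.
M = 17 × 31 = 527. M₁ = 31, y₁ ≡ 11 (mod 17). M₂ = 17, y₂ ≡ 11 (mod 31). z = 13×31×11 + 20×17×11 ≡ 268 (mod 527)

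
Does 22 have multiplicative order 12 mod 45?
Powers of 22 mod 45: 22^1≡22, 22^2≡34, 22^3≡28, 22^4≡31, 22^5≡7, 22^6≡19, 22^7≡13, 22^8≡16, 22^9≡37, 22^10≡4, 22^11≡43, 22^12≡1. First k with 22^k≡1 is k=12. Yes, ord_45(22) = 12.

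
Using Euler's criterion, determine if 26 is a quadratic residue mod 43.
By Euler's criterion: 26^{21} ≡ 42 (mod 43). Since this equals -1 (≡ 42), 26 is not a QR.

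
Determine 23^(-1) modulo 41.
Since 41 is prime, by Fermat 23^(-1) ≡ 23^{39} ≡ 25 (mod 41). Verify: 23 × 25 = 575 ≡ 1 (mod 41)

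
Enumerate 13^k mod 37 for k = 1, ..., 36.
13^1, 13^2, ..., 13^{36} mod 37: [13, 21, 14, 34, 35, 11, 32, 9, 6, 4, 15, 10, 19, 25, 29, 7, 17, 36, 24, 16, 23, 3, 2, 26, 5, 28, 31, 33, 22, 27, 18, 12, 8, 30, 20, 1]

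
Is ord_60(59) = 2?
Powers of 59 mod 60: 59^1≡59, 59^2≡1. First k with 59^k≡1 is k=2. Yes, ord_60(59) = 2.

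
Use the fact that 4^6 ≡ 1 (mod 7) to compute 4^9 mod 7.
By Fermat: 4^{6} ≡ 1 (mod 7). So 4^{9} = 4^{6} · 4^{3} ≡ 4^{3} ≡ 1 (mod 7)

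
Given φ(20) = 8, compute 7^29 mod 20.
By Euler: 7^{8} ≡ 1 (mod 20) since gcd(7, 20) = 1. 29 = 3×8 + 5. So 7^{29} ≡ 7^{5} ≡ 7 (mod 20)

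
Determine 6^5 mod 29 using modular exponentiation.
By repeated squaring (mod 29): 6^{1}≡6, 6^{2}≡7, 6^{4}≡20. Then 6^{5} = 6^{4+1} ≡ 20 × 6 ≡ 4 (mod 29)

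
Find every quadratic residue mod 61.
Quadratic residues modulo 61: {1, 3, 4, 5, 9, 12, 13, 14, 15, 16, 19, 20, 22, 25, 27, 34, 36, 39, 41, 42, 45, 46, 47, 48, 49, 52, 56, 57, 58, 60}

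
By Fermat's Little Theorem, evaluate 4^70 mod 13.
By Fermat: 4^{12} ≡ 1 mod 13. 70 = 5×12 + 10. So 4^{70} ≡ 4^{10} ≡ 9 mod 13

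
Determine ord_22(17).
Powers of 17 mod 22: 17^1≡17, 17^2≡3, 17^3≡7, 17^4≡9, 17^5≡21, 17^6≡5, 17^7≡19, 17^8≡15, 17^9≡13, 17^10≡1. ord_22(17) = 10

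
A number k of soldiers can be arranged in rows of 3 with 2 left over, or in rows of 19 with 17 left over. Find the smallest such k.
M = 3 × 19 = 57. M₁ = 19, y₁ ≡ 1 mod 3. M₂ = 3, y₂ ≡ 13 mod 19. k = 2×19×1 + 17×3×13 ≡ 17 mod 57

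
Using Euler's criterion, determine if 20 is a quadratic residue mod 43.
By Euler's criterion: 20^{21} ≡ 42 mod 43. Since this equals -1 (≡ 42), 20 is not a QR.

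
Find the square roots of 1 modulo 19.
The square roots of 1 mod 19 are 1 and 18. Verify: 1² = 1 ≡ 1 (mod 19)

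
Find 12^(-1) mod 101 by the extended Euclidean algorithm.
Extended GCD: 12(-42) + 101(5) = 1. So 12^(-1) ≡ -42 ≡ 59 mod 101. Verify: 12 × 59 = 708 ≡ 1 mod 101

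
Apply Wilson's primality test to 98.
(97)! mod 98 = 0. Since 0 ≢ -1 (mod 98), 98 is not prime.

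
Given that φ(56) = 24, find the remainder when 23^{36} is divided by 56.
By Euler: 23^{24} ≡ 1 mod 56 since gcd(23, 56) = 1. 36 = 1×24 + 12. So 23^{36} ≡ 23^{12} ≡ 1 mod 56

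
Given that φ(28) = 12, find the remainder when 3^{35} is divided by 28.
By Euler: 3^{12} ≡ 1 (mod 28) since gcd(3, 28) = 1. 35 = 2×12 + 11. So 3^{35} ≡ 3^{11} ≡ 19 (mod 28)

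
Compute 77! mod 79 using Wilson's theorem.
(78)! = (77)! × (78) ≡ -1 mod 79. So (77)! ≡ -1 × (78)^(-1) ≡ (-1)×(-1) = 1 mod 79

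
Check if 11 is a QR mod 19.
By Euler's criterion: 11^{9} ≡ 1 mod 19. Since this equals 1, 11 is a QR.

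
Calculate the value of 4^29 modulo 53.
By repeated squaring (mod 53): 4^{1}≡4, 4^{2}≡16, 4^{4}≡44, 4^{8}≡28, 4^{16}≡42. Then 4^{29} = 4^{16+8+4+1} ≡ 42 × 28 × 44 × 4 ≡ 11 (mod 53)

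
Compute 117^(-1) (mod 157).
Since 157 is prime, by Fermat 117^(-1) ≡ 117^{155} ≡ 51 (mod 157). Verify: 117 × 51 = 5967 ≡ 1 (mod 157)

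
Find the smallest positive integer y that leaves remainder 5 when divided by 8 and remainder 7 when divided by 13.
M = 8 × 13 = 104. M₁ = 13, y₁ ≡ 5 mod 8. M₂ = 8, y₂ ≡ 5 mod 13. y = 5×13×5 + 7×8×5 ≡ 85 mod 104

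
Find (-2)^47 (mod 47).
Using Fermat: (-2)^{46} ≡ 1 (mod 47). 47 ≡ 1 (mod 46). So (-2)^{47} ≡ (-2)^{1} ≡ 45 (mod 47)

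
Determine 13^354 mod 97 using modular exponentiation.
Using Fermat: 13^{96} ≡ 1 mod 97. 354 ≡ 66 mod 96. So 13^{354} ≡ 13^{66} ≡ 27 mod 97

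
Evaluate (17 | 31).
(17/31) = 17^{15} mod 31 = -1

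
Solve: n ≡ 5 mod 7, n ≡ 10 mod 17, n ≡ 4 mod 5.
M = 7 × 17 × 5 = 595. M₁ = 85, y₁ ≡ 1 mod 7. M₂ = 35, y₂ ≡ 1 mod 17. M₃ = 119, y₃ ≡ 4 mod 5. n = 5×85×1 + 10×35×1 + 4×119×4 ≡ 299 mod 595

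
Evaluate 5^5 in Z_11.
By repeated squaring mod 11: 5^{1}≡5, 5^{2}≡3, 5^{4}≡9. Then 5^{5} = 5^{4+1} ≡ 9 × 5 ≡ 1 mod 11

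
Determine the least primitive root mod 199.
g = 3. Powers: [3, 9, 27, 81, 44, 132, 197, 193, 181, 145, ...] generates all 198 non-zero residues.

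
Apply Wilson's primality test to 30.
(29)! mod 30 = 0. Since 0 ≢ -1 (mod 30), 30 is not prime.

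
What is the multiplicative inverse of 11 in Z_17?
Since 17 is prime, by Fermat 11^(-1) ≡ 11^{15} ≡ 14 mod 17. Verify: 11 × 14 = 154 ≡ 1 mod 17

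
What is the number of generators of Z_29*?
There are φ(29-1) = φ(28) = 12 primitive roots modulo 29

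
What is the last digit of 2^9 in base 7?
Using Fermat: 2^{6} ≡ 1 mod 7. 9 ≡ 3 mod 6. So 2^{9} ≡ 2^{3} ≡ 1 mod 7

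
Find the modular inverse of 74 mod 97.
Since 97 is prime, by Fermat 74^(-1) ≡ 74^{95} ≡ 59 mod 97. Verify: 74 × 59 = 4366 ≡ 1 mod 97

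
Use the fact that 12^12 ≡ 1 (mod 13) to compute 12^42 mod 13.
By Fermat: 12^{12} ≡ 1 (mod 13). 42 = 3×12 + 6. So 12^{42} ≡ 12^{6} ≡ 1 (mod 13)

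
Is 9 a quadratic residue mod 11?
By Euler's criterion: 9^{5} ≡ 1 (mod 11). Since this equals 1, 9 is a QR.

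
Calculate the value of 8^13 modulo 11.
Using Fermat: 8^{10} ≡ 1 (mod 11). 13 ≡ 3 (mod 10). So 8^{13} ≡ 8^{3} ≡ 6 (mod 11)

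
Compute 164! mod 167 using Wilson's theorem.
(166)! = (164)! × (165) × (166) ≡ -1 mod 167. So (164)! ≡ -1 × [(166)(165)]^(-1) ≡ 83 mod 167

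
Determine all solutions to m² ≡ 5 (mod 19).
The square roots of 5 mod 19 are 9 and 10. Verify: 9² = 81 ≡ 5 (mod 19)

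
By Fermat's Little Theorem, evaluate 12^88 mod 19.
By Fermat: 12^{18} ≡ 1 (mod 19). 88 = 4×18 + 16. So 12^{88} ≡ 12^{16} ≡ 7 (mod 19)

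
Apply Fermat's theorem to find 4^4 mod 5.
By Fermat's Little Theorem, 4^{4} ≡ 1 mod 5 since 5 is prime and gcd(4, 5) = 1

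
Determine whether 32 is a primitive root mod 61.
32^{12} ≡ 1 (mod 61) and 12 < 60, so ord_61(32) = 12 ≠ 60 and 32 is not a primitive root.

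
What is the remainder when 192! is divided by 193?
By Wilson's theorem, (192)! ≡ -1 ≡ 192 mod 193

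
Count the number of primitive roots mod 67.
There are φ(67-1) = φ(66) = 20 primitive roots modulo 67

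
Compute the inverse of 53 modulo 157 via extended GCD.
Extended GCD: 53(-77) + 157(26) = 1. So 53^(-1) ≡ -77 ≡ 80 (mod 157). Verify: 53 × 80 = 4240 ≡ 1 (mod 157)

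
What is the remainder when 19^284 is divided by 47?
Using Fermat: 19^{46} ≡ 1 mod 47. 284 ≡ 8 mod 46. So 19^{284} ≡ 19^{8} ≡ 6 mod 47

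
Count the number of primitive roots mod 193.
There are φ(193-1) = φ(192) = 64 primitive roots modulo 193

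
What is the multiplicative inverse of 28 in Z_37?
Since 37 is prime, by Fermat 28^(-1) ≡ 28^{35} ≡ 4 (mod 37). Verify: 28 × 4 = 112 ≡ 1 (mod 37)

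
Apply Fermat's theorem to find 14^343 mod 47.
By Fermat: 14^{46} ≡ 1 mod 47. 343 ≡ 21 mod 46. So 14^{343} ≡ 14^{21} ≡ 6 mod 47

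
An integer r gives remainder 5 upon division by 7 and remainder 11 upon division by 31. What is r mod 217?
M = 7 × 31 = 217. M₁ = 31, y₁ ≡ 5 mod 7. M₂ = 7, y₂ ≡ 9 mod 31. r = 5×31×5 + 11×7×9 ≡ 166 mod 217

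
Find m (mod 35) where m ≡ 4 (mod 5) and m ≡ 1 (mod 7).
M = 5 × 7 = 35. M₁ = 7, y₁ ≡ 3 (mod 5). M₂ = 5, y₂ ≡ 3 (mod 7). m = 4×7×3 + 1×5×3 ≡ 29 (mod 35)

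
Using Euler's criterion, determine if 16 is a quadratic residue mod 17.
By Euler's criterion: 16^{8} ≡ 1 (mod 17). Since this equals 1, 16 is a QR.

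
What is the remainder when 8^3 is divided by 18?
8^{3} = 512 ≡ 8 mod 18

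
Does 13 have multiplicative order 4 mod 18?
Powers of 13 mod 18: 13^1≡13, 13^2≡7, 13^3≡1. Already 13^3≡1, so the order is 3 < 4. No, the actual order is 3.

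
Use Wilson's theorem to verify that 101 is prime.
(100)! mod 101 = 100. Since this equals -1 mod 101, Wilson confirms 101 is prime.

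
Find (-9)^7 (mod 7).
Using Fermat: (-9)^{6} ≡ 1 (mod 7). 7 ≡ 1 (mod 6). So (-9)^{7} ≡ (-9)^{1} ≡ 5 (mod 7)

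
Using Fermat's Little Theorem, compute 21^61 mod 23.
By Fermat: 21^{22} ≡ 1 mod 23. 61 = 2×22 + 17. So 21^{61} ≡ 21^{17} ≡ 5 mod 23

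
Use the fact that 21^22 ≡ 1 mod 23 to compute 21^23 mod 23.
By Fermat: 21^{22} ≡ 1 mod 23. So 21^{23} = 21^{22} · 21^{1} ≡ 21^{1} ≡ 21 mod 23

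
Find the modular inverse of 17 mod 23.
Since 23 is prime, by Fermat 17^(-1) ≡ 17^{21} ≡ 19 (mod 23). Verify: 17 × 19 = 323 ≡ 1 (mod 23)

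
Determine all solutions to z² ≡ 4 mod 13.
The square roots of 4 mod 13 are 11 and 2. Verify: 11² = 121 ≡ 4 mod 13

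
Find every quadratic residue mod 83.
Quadratic residues modulo 83: {1, 3, 4, 7, 9, 10, 11, 12, 16, 17, 21, 23, 25, 26, 27, 28, 29, 30, 31, 33, 36, 37, 38, 40, 41, 44, 48, 49, 51, 59, 61, 63, 64, 65, 68, 69, 70, 75, 77, 78, 81}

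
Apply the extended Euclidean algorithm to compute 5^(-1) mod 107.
Extended GCD: 5(43) + 107(-2) = 1. So 5^(-1) ≡ 43 (mod 107). Verify: 5 × 43 = 215 ≡ 1 (mod 107)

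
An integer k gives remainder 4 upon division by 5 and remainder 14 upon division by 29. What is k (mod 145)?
M = 5 × 29 = 145. M₁ = 29, y₁ ≡ 4 (mod 5). M₂ = 5, y₂ ≡ 6 (mod 29). k = 4×29×4 + 14×5×6 ≡ 14 (mod 145)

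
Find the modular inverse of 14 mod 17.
Since 17 is prime, by Fermat 14^(-1) ≡ 14^{15} ≡ 11 mod 17. Verify: 14 × 11 = 154 ≡ 1 mod 17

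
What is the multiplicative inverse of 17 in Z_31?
Since 31 is prime, by Fermat 17^(-1) ≡ 17^{29} ≡ 11 mod 31. Verify: 17 × 11 = 187 ≡ 1 mod 31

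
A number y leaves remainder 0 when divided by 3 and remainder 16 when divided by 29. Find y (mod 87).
M = 3 × 29 = 87. M₁ = 29, y₁ ≡ 2 (mod 3). M₂ = 3, y₂ ≡ 10 (mod 29). y = 0×29×2 + 16×3×10 ≡ 45 (mod 87)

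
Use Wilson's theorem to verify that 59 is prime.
(58)! mod 59 = 58. Since this equals -1 mod 59, Wilson confirms 59 is prime.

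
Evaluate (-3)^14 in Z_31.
By repeated squaring (mod 31): (-3)^{1}≡28, (-3)^{2}≡9, (-3)^{4}≡19, (-3)^{8}≡20. Then (-3)^{14} = (-3)^{8+4+2} ≡ 20 × 19 × 9 ≡ 10 (mod 31)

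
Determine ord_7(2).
Powers of 2 mod 7: 2^1≡2, 2^2≡4, 2^3≡1. ord_7(2) = 3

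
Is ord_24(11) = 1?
Powers of 11 mod 24: 11^1≡11, 11^2≡1. 11^1≡11≢1, so ord ≠ 1. No, the actual order is 2.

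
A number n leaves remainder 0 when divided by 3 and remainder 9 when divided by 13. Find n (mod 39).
M = 3 × 13 = 39. M₁ = 13, y₁ ≡ 1 (mod 3). M₂ = 3, y₂ ≡ 9 (mod 13). n = 0×13×1 + 9×3×9 ≡ 9 (mod 39)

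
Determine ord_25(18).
Powers of 18 mod 25: 18^1≡18, 18^2≡24, 18^3≡7, 18^4≡1. ord_25(18) = 4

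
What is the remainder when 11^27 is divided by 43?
By repeated squaring (mod 43): 11^{1}≡11, 11^{2}≡35, 11^{4}≡21, 11^{8}≡11, 11^{16}≡35. Then 11^{27} = 11^{16+8+2+1} ≡ 35 × 11 × 35 × 11 ≡ 4 (mod 43)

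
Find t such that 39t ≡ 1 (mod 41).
Since 41 is prime, by Fermat 39^(-1) ≡ 39^{39} ≡ 20 (mod 41). Verify: 39 × 20 = 780 ≡ 1 (mod 41)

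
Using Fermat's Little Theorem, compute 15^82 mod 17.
By Fermat: 15^{16} ≡ 1 (mod 17). 82 = 5×16 + 2. So 15^{82} ≡ 15^{2} ≡ 4 (mod 17)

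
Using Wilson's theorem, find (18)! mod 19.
By Wilson's theorem, (18)! ≡ -1 ≡ 18 mod 19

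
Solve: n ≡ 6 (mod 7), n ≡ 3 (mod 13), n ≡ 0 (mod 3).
M = 7 × 13 × 3 = 273. M₁ = 39, y₁ ≡ 2 (mod 7). M₂ = 21, y₂ ≡ 5 (mod 13). M₃ = 91, y₃ ≡ 1 (mod 3). n = 6×39×2 + 3×21×5 + 0×91×1 ≡ 237 (mod 273)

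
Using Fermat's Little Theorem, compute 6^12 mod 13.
By Fermat's Little Theorem, 6^{12} ≡ 1 (mod 13) since 13 is prime and gcd(6, 13) = 1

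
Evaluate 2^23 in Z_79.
By repeated squaring mod 79: 2^{1}≡2, 2^{2}≡4, 2^{4}≡16, 2^{8}≡19, 2^{16}≡45. Then 2^{23} = 2^{16+4+2+1} ≡ 45 × 16 × 4 × 2 ≡ 72 mod 79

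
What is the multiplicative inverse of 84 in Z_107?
Since 107 is prime, by Fermat 84^(-1) ≡ 84^{105} ≡ 93 mod 107. Verify: 84 × 93 = 7812 ≡ 1 mod 107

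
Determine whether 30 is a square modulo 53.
By Euler's criterion: 30^{26} ≡ 52 (mod 53). Since this equals -1 (≡ 52), 30 is not a QR.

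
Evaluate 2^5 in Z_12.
By repeated squaring mod 12: 2^{1}≡2, 2^{2}≡4, 2^{4}≡4. Then 2^{5} = 2^{4+1} ≡ 4 × 2 ≡ 8 mod 12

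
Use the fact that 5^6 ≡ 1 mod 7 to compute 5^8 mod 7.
By Fermat: 5^{6} ≡ 1 mod 7. So 5^{8} = 5^{6} · 5^{2} ≡ 5^{2} ≡ 4 mod 7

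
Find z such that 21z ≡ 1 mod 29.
Since 29 is prime, by Fermat 21^(-1) ≡ 21^{27} ≡ 18 mod 29. Verify: 21 × 18 = 378 ≡ 1 mod 29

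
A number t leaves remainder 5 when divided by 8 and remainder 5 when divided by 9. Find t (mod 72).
M = 8 × 9 = 72. M₁ = 9, y₁ ≡ 1 (mod 8). M₂ = 8, y₂ ≡ 8 (mod 9). t = 5×9×1 + 5×8×8 ≡ 5 (mod 72)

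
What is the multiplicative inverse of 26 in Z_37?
Since 37 is prime, by Fermat 26^(-1) ≡ 26^{35} ≡ 10 (mod 37). Verify: 26 × 10 = 260 ≡ 1 (mod 37)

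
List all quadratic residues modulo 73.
Quadratic residues modulo 73: {1, 2, 3, 4, 6, 8, 9, 12, 16, 18, 19, 23, 24, 25, 27, 32, 35, 36, 37, 38, 41, 46, 48, 49, 50, 54, 55, 57, 61, 64, 65, 67, 69, 70, 71, 72}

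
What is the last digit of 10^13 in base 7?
Using Fermat: 10^{6} ≡ 1 mod 7. 13 ≡ 1 mod 6. So 10^{13} ≡ 10^{1} ≡ 3 mod 7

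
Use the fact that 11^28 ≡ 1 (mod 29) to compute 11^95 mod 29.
By Fermat: 11^{28} ≡ 1 (mod 29). 95 = 3×28 + 11. So 11^{95} ≡ 11^{11} ≡ 10 (mod 29)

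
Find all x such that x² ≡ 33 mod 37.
The square roots of 33 mod 37 are 12 and 25. Verify: 12² = 144 ≡ 33 mod 37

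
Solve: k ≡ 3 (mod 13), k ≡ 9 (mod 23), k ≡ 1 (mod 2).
M = 13 × 23 × 2 = 598. M₁ = 46, y₁ ≡ 2 (mod 13). M₂ = 26, y₂ ≡ 8 (mod 23). M₃ = 299, y₃ ≡ 1 (mod 2). k = 3×46×2 + 9×26×8 + 1×299×1 ≡ 55 (mod 598)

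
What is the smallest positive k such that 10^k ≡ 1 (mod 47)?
Powers of 10 mod 47: 10^1≡10, 10^2≡6, 10^3≡13, 10^4≡36, 10^5≡31, 10^6≡28, 10^7≡45, 10^8≡27, 10^9≡35, 10^10≡21, 10^11≡22, 10^12≡32, 10^13≡38, 10^14≡4, 10^15≡40, 10^16≡24, 10^17≡5, 10^18≡3, 10^19≡30, 10^20≡18, 10^21≡39, 10^22≡14, 10^23≡46, 10^24≡37, 10^25≡41, 10^26≡34, 10^27≡11, 10^28≡16, 10^29≡19, 10^30≡2, 10^31≡20, 10^32≡12, 10^33≡26, 10^34≡25, 10^35≡15, 10^36≡9, 10^37≡43, 10^38≡7, 10^39≡23, 10^40≡42, 10^41≡44, 10^42≡17, 10^43≡29, 10^44≡8, 10^45≡33, 10^46≡1. Order = 46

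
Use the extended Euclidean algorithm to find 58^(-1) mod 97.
Extended GCD: 58(-5) + 97(3) = 1. So 58^(-1) ≡ -5 ≡ 92 (mod 97). Verify: 58 × 92 = 5336 ≡ 1 (mod 97)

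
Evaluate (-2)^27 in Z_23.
Using Fermat: (-2)^{22} ≡ 1 mod 23. 27 ≡ 5 mod 22. So (-2)^{27} ≡ (-2)^{5} ≡ 14 mod 23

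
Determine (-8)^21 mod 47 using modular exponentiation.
By repeated squaring mod 47: (-8)^{1}≡39, (-8)^{2}≡17, (-8)^{4}≡7, (-8)^{8}≡2, (-8)^{16}≡4. Then (-8)^{21} = (-8)^{16+4+1} ≡ 4 × 7 × 39 ≡ 11 mod 47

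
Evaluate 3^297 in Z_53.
Using Fermat: 3^{52} ≡ 1 (mod 53). 297 ≡ 37 (mod 52). So 3^{297} ≡ 3^{37} ≡ 32 (mod 53)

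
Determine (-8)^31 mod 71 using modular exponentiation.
By repeated squaring mod 71: (-8)^{1}≡63, (-8)^{2}≡64, (-8)^{4}≡49, (-8)^{8}≡58, (-8)^{16}≡27. Then (-8)^{31} = (-8)^{16+8+4+2+1} ≡ 27 × 58 × 49 × 64 × 63 ≡ 42 mod 71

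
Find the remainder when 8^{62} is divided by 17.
By Fermat: 8^{16} ≡ 1 mod 17. 62 = 3×16 + 14. So 8^{62} ≡ 8^{14} ≡ 4 mod 17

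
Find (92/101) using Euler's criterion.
(92/101) = 92^{50} mod 101 = 1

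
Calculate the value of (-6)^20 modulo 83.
By repeated squaring mod 83: (-6)^{1}≡77, (-6)^{2}≡36, (-6)^{4}≡51, (-6)^{8}≡28, (-6)^{16}≡37. Then (-6)^{20} = (-6)^{16+4} ≡ 37 × 51 ≡ 61 mod 83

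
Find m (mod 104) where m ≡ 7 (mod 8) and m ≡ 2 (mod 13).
M = 8 × 13 = 104. M₁ = 13, y₁ ≡ 5 (mod 8). M₂ = 8, y₂ ≡ 5 (mod 13). m = 7×13×5 + 2×8×5 ≡ 15 (mod 104)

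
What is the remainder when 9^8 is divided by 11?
By repeated squaring mod 11: 9^{1}≡9, 9^{2}≡4, 9^{4}≡5, 9^{8}≡3. So 9^{8} ≡ 3 mod 11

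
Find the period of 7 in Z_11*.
Powers of 7 mod 11: 7^1≡7, 7^2≡5, 7^3≡2, 7^4≡3, 7^5≡10, 7^6≡4, 7^7≡6, 7^8≡9, 7^9≡8, 7^10≡1. So the order of 7 is 10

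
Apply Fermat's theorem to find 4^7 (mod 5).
By Fermat: 4^{4} ≡ 1 (mod 5). So 4^{7} = 4^{4} · 4^{3} ≡ 4^{3} ≡ 4 (mod 5)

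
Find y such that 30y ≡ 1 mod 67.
Since 67 is prime, by Fermat 30^(-1) ≡ 30^{65} ≡ 38 mod 67. Verify: 30 × 38 = 1140 ≡ 1 mod 67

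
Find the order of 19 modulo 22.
Powers of 19 mod 22: 19^1≡19, 19^2≡9, 19^3≡17, 19^4≡15, 19^5≡21, 19^6≡3, 19^7≡13, 19^8≡5, 19^9≡7, 19^10≡1. Order = 10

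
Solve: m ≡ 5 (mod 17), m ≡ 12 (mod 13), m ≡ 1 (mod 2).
M = 17 × 13 × 2 = 442. M₁ = 26, y₁ ≡ 2 (mod 17). M₂ = 34, y₂ ≡ 5 (mod 13). M₃ = 221, y₃ ≡ 1 (mod 2). m = 5×26×2 + 12×34×5 + 1×221×1 ≡ 311 (mod 442)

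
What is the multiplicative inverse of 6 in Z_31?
Since 31 is prime, by Fermat 6^(-1) ≡ 6^{29} ≡ 26 mod 31. Verify: 6 × 26 = 156 ≡ 1 mod 31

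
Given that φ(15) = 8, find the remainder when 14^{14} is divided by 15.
By Euler: 14^{8} ≡ 1 mod 15 since gcd(14, 15) = 1. 14 = 1×8 + 6. So 14^{14} ≡ 14^{6} ≡ 1 mod 15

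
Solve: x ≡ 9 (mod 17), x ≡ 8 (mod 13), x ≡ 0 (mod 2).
M = 17 × 13 × 2 = 442. M₁ = 26, y₁ ≡ 2 (mod 17). M₂ = 34, y₂ ≡ 5 (mod 13). M₃ = 221, y₃ ≡ 1 (mod 2). x = 9×26×2 + 8×34×5 + 0×221×1 ≡ 60 (mod 442)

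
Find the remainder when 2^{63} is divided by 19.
By Fermat: 2^{18} ≡ 1 (mod 19). 63 = 3×18 + 9. So 2^{63} ≡ 2^{9} ≡ 18 (mod 19)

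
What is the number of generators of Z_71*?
A prime p has φ(p-1) primitive roots; here φ(70) = 24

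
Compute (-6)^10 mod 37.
By repeated squaring mod 37: (-6)^{1}≡31, (-6)^{2}≡36, (-6)^{4}≡1, (-6)^{8}≡1. Then (-6)^{10} = (-6)^{8+2} ≡ 1 × 36 ≡ 36 mod 37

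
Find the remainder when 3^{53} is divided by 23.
By Fermat: 3^{22} ≡ 1 (mod 23). 53 = 2×22 + 9. So 3^{53} ≡ 3^{9} ≡ 18 (mod 23)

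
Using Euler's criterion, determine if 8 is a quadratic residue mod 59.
By Euler's criterion: 8^{29} ≡ 58 (mod 59). Since this equals -1 (≡ 58), 8 is not a QR.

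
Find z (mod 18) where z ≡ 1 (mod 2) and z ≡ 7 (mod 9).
M = 2 × 9 = 18. M₁ = 9, y₁ ≡ 1 (mod 2). M₂ = 2, y₂ ≡ 5 (mod 9). z = 1×9×1 + 7×2×5 ≡ 7 (mod 18)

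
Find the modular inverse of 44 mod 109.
Since 109 is prime, by Fermat 44^(-1) ≡ 44^{107} ≡ 57 (mod 109). Verify: 44 × 57 = 2508 ≡ 1 (mod 109)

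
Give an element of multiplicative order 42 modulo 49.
3 has order 42 mod 49 since 3^{42} ≡ 1 (mod 49) and no smaller power works.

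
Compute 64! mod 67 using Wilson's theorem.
(66)! = (64)! × (65) × (66) ≡ -1 mod 67. So (64)! ≡ -1 × [(66)(65)]^(-1) ≡ 33 mod 67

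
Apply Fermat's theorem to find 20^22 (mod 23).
By Fermat's Little Theorem, 20^{22} ≡ 1 (mod 23) since 23 is prime and gcd(20, 23) = 1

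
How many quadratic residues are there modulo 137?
For prime 137, there are (p-1)/2 = (137-1)/2 = 68 quadratic residues (excluding 0).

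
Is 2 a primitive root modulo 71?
2^{35} ≡ 1 mod 71 and 35 < 70, so ord_71(2) = 35 ≠ 70 and 2 is not a primitive root.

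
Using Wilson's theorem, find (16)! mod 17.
By Wilson's theorem, (16)! ≡ -1 ≡ 16 (mod 17)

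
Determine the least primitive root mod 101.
g = 2. Powers: [2, 4, 8, 16, 32, 64, 27, 54, 7, ...] generates all 100 non-zero residues.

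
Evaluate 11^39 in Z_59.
By repeated squaring (mod 59): 11^{1}≡11, 11^{2}≡3, 11^{4}≡9, 11^{8}≡22, 11^{16}≡12, 11^{32}≡26. Then 11^{39} = 11^{32+4+2+1} ≡ 26 × 9 × 3 × 11 ≡ 52 (mod 59)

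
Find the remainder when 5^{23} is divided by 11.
By Fermat: 5^{10} ≡ 1 (mod 11). 23 = 2×10 + 3. So 5^{23} ≡ 5^{3} ≡ 4 (mod 11)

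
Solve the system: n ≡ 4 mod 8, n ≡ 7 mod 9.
M = 8 × 9 = 72. M₁ = 9, y₁ ≡ 1 mod 8. M₂ = 8, y₂ ≡ 8 mod 9. n = 4×9×1 + 7×8×8 ≡ 52 mod 72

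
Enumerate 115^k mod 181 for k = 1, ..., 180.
115^1, 115^2, ..., 115^{180} mod 181: [115, 12, 113, 144, 89, 99, 163, 102, 146, 138, 123, 27, 28, 143, 155, 87, 50, 139, 57, 39, 141, 106, 63, 5, 32, 60, 22, 177, 83, 133, 91, 148, 6, 147, 72, 135, 140, 172, 51, 73, 69, 152, 104, 14, 162, 168, 134, 25, 160, 119, 110, 161, 53, 122, 93, 16, 30, 11, 179, 132, 157, 136, 74, 3, 164, 36, 158, 70, 86, 116, 127, 125, 76, 52, 7, 81, 84, 67, 103, 80, 150, 55, 171, 117, 61, 137, 8, 15, 96, 180, 66, 169, 68, 37, 92, 82, 18, 79, 35, 43, 58, 154, 153, 38, 26, 94, 131, 42, 124, 142, 40, 75, 118, 176, 149, 121, 159, 4, 98, 48, 90, 33, 175, 34, 109, 46, 41, 9, 130, 108, 112, 29, 77, 167, 19, 13, 47, 156, 21, 62, 71, 20, 128, 59, 88, 165, 151, 170, 2, 49, 24, 45, 107, 178, 17, 145, 23, 111, 95, 65, 54, 56, 105, 129, 174, 100, 97, 114, 78, 101, 31, 126, 10, 64, 120, 44, 173, 166, 85, 1]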